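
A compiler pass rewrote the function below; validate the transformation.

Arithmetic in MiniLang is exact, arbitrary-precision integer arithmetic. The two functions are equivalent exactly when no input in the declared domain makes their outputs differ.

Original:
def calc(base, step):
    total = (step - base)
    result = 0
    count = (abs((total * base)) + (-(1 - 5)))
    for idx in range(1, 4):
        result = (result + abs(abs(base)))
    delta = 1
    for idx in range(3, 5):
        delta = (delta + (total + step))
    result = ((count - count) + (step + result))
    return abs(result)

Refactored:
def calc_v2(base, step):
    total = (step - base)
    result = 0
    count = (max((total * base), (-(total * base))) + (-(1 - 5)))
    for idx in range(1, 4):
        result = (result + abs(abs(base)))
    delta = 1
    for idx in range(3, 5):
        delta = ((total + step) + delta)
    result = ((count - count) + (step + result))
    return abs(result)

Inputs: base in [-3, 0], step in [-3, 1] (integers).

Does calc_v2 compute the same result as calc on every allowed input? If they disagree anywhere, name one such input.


Although arithmetic usage differs, min/max/abs usage differs, 20/20 inputs agree.
verdict: equivalent


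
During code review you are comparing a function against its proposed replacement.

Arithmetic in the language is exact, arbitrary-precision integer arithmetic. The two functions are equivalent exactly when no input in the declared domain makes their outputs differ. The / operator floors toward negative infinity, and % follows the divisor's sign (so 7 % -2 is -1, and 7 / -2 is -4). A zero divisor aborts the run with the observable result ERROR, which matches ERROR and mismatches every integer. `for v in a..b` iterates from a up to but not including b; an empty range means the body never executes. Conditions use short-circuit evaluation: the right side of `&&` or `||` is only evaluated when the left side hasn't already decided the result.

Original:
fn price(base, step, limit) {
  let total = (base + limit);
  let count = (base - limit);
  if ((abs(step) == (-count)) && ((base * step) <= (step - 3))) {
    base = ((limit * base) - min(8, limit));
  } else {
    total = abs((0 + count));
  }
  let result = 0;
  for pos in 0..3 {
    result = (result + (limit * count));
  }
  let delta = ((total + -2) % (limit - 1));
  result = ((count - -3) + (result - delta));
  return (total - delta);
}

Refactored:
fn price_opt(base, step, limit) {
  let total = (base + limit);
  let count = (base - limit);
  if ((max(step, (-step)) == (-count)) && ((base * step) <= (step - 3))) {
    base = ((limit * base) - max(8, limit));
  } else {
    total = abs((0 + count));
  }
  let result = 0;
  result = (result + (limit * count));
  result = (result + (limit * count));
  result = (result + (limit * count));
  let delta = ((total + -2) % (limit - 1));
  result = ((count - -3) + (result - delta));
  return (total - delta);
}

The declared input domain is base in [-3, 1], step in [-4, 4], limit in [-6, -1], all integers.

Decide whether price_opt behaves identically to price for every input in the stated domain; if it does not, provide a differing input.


The suspicious edit (`min(8, limit)` became `max(8, limit)`) never changes the result for any input inside the declared domain.
Tracing base=1, step=1, limit=-1: price: total = 0; count = 2; ((abs(step) == (-count)) && ((base * step) <= (step - 3))) -> false; total = 2; result = 0; [pos=0]; result = -2; [pos=1]; result = -4; [pos=2]; result = -6; delta = 0; result = -1; return 2 | price_opt: total = 0; count = 2; ((max(step, (-step)) == (-count)) && ((base * step) <= (step - 3))) -> false; total = 2; result = 0; result = -2; result = -4; result = -6; delta = 0; result = -1; return 2 — matching result 2.
Across all 270 domain points the two functions coincide.
verdict: equivalent


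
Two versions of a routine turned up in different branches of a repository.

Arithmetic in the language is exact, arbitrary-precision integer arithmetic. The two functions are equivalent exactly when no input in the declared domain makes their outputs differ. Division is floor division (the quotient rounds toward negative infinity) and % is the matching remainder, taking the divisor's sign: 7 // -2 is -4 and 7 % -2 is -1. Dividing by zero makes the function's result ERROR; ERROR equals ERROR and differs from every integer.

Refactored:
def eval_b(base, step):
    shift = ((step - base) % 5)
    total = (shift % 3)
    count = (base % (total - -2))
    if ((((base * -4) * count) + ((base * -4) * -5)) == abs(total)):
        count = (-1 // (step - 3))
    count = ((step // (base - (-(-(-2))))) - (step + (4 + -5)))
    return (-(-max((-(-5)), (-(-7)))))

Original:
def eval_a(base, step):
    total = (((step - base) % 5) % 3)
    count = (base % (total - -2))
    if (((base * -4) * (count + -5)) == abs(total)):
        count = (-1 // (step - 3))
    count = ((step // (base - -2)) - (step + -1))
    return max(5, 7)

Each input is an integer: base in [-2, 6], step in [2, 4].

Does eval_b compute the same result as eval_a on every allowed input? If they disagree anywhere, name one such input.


Changes here: constant usage differs, and statement counts differ, and local variable names differ, and arithmetic usage differs; the full 27-point sweep finds no disagreement.
verdict: equivalent


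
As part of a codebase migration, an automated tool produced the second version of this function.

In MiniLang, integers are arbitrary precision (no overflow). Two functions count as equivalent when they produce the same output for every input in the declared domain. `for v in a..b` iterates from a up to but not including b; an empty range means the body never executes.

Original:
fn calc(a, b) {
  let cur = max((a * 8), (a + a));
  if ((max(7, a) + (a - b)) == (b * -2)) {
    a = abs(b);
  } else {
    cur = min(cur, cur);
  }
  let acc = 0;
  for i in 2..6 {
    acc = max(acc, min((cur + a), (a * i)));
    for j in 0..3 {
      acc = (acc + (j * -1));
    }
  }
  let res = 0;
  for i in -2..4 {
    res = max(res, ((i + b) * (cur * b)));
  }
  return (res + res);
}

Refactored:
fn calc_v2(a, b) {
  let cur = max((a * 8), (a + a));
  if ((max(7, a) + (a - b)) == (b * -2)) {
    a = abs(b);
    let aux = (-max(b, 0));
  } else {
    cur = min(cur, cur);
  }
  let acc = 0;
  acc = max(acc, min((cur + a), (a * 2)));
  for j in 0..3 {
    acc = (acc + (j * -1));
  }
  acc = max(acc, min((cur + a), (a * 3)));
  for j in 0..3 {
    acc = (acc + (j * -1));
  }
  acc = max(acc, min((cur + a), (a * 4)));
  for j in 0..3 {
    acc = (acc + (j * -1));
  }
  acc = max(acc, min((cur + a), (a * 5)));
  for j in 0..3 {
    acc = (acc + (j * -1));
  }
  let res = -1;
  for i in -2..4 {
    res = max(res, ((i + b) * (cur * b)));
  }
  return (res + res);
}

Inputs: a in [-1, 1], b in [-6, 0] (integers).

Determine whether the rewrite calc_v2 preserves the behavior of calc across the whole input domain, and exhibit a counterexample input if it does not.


These are not equivalent — on a=-1, b=-6 the outputs split (0 vs -2).
calc: cur = -2; ((max(7, a) + (a - b)) == (b * -2)) -> true; a = 6; acc = 0; [i=2]; acc = 4; [j=0]; acc = 4; [j=1]; acc = 3; [j=2]; acc = 1; [i=3]; acc = 4; [j=0]; acc = 4; [j=1]; acc = 3; [j=2]; acc = 1; [i=4]; acc = 4; [j=0]; acc = 4; [j=1]; acc = 3; [j=2]; acc = 1; [i=5]; acc = 4; [j=0]; acc = 4; [j=1]; acc = 3; [j=2]; acc = 1; res = 0; [i=-2]; res = 0; [i=-1]; res = 0; [i=0]; res = 0; [i=1]; res = 0; [i=2]; res = 0; [i=3]; res = 0; return 0
calc_v2: cur = -2; ((max(7, a) + (a - b)) == (b * -2)) -> true; a = 6; aux = 0; acc = 0; acc = 4; [j=0]; acc = 4; [j=1]; acc = 3; [j=2]; acc = 1; acc = 4; [j=0]; acc = 4; [j=1]; acc = 3; [j=2]; acc = 1; acc = 4; [j=0]; acc = 4; [j=1]; acc = 3; [j=2]; acc = 1; acc = 4; [j=0]; acc = 4; [j=1]; acc = 3; [j=2]; acc = 1; res = -1; [i=-2]; res = -1; [i=-1]; res = -1; [i=0]; res = -1; [i=1]; res = -1; [i=2]; res = -1; [i=3]; res = -1; return -2
verdict: not equivalent; witness: a=-1, b=-6


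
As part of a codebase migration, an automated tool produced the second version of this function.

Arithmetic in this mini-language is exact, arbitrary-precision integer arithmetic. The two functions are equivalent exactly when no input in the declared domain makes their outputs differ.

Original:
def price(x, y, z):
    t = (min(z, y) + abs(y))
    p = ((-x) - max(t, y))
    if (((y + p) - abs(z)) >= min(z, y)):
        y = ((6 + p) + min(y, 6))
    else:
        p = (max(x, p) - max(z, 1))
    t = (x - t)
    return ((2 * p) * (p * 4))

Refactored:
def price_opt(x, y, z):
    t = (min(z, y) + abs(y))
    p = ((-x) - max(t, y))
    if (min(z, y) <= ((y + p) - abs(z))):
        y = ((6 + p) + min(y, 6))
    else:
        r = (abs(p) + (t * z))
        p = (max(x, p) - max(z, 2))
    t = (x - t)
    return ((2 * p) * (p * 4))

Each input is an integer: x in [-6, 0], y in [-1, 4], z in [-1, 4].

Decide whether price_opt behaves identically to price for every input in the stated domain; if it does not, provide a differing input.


At x=-2, y=1, z=1: price gives 8, price_opt gives 32.
verdict: not equivalent; witness: x=-2, y=1, z=1


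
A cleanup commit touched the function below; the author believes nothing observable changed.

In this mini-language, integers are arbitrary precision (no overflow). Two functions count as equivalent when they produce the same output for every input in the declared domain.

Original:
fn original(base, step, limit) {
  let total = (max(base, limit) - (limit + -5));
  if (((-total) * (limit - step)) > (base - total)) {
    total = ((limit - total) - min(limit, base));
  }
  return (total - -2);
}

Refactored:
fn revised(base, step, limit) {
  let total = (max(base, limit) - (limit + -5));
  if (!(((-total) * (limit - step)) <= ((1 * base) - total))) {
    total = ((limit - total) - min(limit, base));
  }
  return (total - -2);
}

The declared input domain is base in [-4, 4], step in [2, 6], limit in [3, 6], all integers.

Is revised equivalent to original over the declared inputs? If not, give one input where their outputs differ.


This is a faithful refactor — arithmetic usage differs, and constant usage differs, and comparison usage differs, and boolean connective usage differs, but the computed results match everywhere.
Spot check at base=2, step=2, limit=4 — original: total becomes 5; next (((-total) * (limit - step)) > (base - total)) evaluates to false; next final value 7. revised: total becomes 5; next (!(((-total) * (limit - step)) <= ((1 * base) - total))) evaluates to false; next final value 7. Both give 7.
Across all 180 domain points the two functions coincide.
verdict: equivalent


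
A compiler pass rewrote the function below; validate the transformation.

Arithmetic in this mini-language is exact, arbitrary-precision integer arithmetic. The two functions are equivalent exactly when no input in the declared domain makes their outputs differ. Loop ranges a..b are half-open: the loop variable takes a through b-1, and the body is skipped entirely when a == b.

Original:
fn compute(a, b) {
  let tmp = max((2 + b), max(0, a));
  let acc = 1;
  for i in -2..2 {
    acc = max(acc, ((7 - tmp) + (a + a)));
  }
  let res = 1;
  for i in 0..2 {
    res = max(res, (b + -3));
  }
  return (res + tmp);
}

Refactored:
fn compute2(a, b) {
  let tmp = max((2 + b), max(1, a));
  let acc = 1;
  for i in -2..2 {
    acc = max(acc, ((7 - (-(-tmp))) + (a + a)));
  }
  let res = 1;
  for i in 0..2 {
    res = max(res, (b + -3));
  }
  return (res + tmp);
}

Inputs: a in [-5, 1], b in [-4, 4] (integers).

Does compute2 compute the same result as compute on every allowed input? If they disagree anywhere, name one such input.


There is a counterexample at a=-5, b=-4: 1 on one side, 2 on the other.
compute: tmp := 0 | acc := 1 | iter i=-2: | acc := 1 | iter i=-1: | acc := 1 | iter i=0: | acc := 1 | iter i=1: | acc := 1 | res := 1 | iter i=0: | res := 1 | iter i=1: | res := 1 | result 1
compute2: tmp := 1 | acc := 1 | iter i=-2: | acc := 1 | iter i=-1: | acc := 1 | iter i=0: | acc := 1 | iter i=1: | acc := 1 | res := 1 | iter i=0: | res := 1 | iter i=1: | res := 1 | result 2
verdict: not equivalent; witness: a=-5, b=-4


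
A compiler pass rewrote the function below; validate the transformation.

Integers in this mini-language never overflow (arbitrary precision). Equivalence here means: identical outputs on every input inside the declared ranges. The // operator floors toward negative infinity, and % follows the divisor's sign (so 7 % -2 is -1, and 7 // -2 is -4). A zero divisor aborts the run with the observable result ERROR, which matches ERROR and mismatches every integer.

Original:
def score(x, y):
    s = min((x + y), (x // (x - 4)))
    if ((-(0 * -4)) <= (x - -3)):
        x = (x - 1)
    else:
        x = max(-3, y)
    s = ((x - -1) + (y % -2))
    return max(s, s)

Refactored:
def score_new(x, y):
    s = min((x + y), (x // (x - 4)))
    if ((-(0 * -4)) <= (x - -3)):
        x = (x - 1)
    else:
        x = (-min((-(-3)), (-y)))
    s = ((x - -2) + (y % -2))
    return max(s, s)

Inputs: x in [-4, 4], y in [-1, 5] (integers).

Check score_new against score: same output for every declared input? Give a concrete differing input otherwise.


At x=-4, y=-1: score gives -1, score_new gives 0.
verdict: not equivalent; witness: x=-4, y=-1


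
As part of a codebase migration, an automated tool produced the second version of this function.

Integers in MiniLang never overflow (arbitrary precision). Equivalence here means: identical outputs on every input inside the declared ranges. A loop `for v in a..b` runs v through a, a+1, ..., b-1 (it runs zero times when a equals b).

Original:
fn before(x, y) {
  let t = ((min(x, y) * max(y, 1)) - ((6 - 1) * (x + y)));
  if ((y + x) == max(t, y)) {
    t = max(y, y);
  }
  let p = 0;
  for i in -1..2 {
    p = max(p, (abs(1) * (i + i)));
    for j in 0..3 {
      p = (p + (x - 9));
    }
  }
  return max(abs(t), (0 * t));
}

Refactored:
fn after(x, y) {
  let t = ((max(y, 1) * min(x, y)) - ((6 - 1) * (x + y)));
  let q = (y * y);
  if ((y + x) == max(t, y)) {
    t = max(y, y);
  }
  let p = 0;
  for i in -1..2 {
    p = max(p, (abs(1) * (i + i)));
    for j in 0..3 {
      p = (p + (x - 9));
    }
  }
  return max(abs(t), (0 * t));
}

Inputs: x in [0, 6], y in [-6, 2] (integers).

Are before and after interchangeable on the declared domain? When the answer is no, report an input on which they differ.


Reading the diff, among the changes: arithmetic usage differs; also statement counts differ; also local variable names differ.
Tracing x=0, y=-2: before: t := 8 | ((y + x) == max(t, y)): false | p := 0 | iter i=-1: | p := 0 | iter j=0: | p := -9 | iter j=1: | p := -18 | iter j=2: | p := -27 | iter i=0: | p := 0 | iter j=0: | p := -9 | iter j=1: | p := -18 | iter j=2: | p := -27 | iter i=1: | p := 2 | iter j=0: | p := -7 | iter j=1: | p := -16 | iter j=2: | p := -25 | result 8 | after: t := 8 | q := 4 | ((y + x) == max(t, y)): false | p := 0 | iter i=-1: | p := 0 | iter j=0: | p := -9 | iter j=1: | p := -18 | iter j=2: | p := -27 | iter i=0: | p := 0 | iter j=0: | p := -9 | iter j=1: | p := -18 | iter j=2: | p := -27 | iter i=1: | p := 2 | iter j=0: | p := -7 | iter j=1: | p := -16 | iter j=2: | p := -25 | result 8 — matching result 8.
Across all 63 domain points the two functions coincide.
verdict: equivalent


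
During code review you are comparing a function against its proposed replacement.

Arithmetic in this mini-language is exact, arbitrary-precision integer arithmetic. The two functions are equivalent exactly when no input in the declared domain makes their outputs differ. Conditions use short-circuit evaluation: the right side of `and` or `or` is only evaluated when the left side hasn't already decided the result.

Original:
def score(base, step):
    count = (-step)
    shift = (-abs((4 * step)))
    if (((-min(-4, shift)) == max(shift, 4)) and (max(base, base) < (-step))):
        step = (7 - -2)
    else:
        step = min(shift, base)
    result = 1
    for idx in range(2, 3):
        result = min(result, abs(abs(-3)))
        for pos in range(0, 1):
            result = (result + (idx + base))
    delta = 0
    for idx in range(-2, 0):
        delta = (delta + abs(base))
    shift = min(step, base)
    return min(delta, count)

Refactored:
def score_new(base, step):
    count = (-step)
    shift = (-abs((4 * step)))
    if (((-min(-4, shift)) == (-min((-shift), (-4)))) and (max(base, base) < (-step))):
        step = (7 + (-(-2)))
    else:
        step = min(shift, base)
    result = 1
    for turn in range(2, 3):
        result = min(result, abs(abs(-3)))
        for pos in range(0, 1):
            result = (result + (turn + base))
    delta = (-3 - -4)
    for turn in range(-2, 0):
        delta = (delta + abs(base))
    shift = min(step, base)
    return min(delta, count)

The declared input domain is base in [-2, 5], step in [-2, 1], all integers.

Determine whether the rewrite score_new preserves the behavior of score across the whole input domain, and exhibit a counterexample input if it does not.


Not equivalent: base=0, step=-2 separates them (0 vs 1).
score: count := 2 | shift := -8 | (((-min(-4, shift)) == max(shift, 4)) and (max(base, base) < (-step))): false | step := -8 | result := 1 | iter idx=2: | result := 1 | iter pos=0: | result := 3 | delta := 0 | iter idx=-2: | delta := 0 | iter idx=-1: | delta := 0 | shift := -8 | result 0
score_new: count := 2 | shift := -8 | (((-min(-4, shift)) == (-min((-shift), (-4)))) and (max(base, base) < (-step))): false | step := -8 | result := 1 | iter turn=2: | result := 1 | iter pos=0: | result := 3 | delta := 1 | iter turn=-2: | delta := 1 | iter turn=-1: | delta := 1 | shift := -8 | result 1
verdict: not equivalent; witness: base=0, step=-2


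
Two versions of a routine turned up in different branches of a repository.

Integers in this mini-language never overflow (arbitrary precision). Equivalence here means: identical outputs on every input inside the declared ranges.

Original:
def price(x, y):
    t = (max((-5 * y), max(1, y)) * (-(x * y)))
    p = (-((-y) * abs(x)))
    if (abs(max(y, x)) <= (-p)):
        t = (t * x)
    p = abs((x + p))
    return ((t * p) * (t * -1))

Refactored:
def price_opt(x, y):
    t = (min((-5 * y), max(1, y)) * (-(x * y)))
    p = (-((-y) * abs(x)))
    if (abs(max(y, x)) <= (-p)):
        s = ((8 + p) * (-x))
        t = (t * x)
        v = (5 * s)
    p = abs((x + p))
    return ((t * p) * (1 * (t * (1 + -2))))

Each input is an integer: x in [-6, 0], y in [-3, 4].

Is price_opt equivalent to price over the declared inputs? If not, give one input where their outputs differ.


There is a counterexample at x=-6, y=-3: -62985600 on one side, -279936 on the other.
price: t = -270; p = -18; (abs(max(y, x)) <= (-p)) -> true; t = 1620; p = 24; return -62985600
price_opt: t = -18; p = -18; (abs(max(y, x)) <= (-p)) -> true; s = -60; t = 108; v = -300; p = 24; return -279936
verdict: not equivalent; witness: x=-6, y=-3


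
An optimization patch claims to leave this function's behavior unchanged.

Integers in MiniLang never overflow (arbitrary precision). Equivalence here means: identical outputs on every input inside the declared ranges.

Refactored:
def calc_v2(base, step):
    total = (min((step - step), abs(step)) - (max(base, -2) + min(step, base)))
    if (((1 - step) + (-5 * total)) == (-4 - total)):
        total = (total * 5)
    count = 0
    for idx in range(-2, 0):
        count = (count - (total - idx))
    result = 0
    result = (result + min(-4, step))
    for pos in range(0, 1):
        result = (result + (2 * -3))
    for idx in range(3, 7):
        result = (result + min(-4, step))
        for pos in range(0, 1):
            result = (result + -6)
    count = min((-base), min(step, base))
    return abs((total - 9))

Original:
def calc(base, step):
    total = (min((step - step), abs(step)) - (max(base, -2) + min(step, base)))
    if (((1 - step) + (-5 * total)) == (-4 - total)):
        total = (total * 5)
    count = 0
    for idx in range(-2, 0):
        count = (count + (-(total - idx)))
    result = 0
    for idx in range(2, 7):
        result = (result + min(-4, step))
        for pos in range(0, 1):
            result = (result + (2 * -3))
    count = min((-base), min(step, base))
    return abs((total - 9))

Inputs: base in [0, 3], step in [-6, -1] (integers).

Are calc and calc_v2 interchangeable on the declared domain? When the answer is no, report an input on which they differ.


Although min/max/abs usage differs; also constant usage differs; also loop structure differs; also arithmetic usage differs; also statement counts differ, 24/24 inputs agree.
verdict: equivalent


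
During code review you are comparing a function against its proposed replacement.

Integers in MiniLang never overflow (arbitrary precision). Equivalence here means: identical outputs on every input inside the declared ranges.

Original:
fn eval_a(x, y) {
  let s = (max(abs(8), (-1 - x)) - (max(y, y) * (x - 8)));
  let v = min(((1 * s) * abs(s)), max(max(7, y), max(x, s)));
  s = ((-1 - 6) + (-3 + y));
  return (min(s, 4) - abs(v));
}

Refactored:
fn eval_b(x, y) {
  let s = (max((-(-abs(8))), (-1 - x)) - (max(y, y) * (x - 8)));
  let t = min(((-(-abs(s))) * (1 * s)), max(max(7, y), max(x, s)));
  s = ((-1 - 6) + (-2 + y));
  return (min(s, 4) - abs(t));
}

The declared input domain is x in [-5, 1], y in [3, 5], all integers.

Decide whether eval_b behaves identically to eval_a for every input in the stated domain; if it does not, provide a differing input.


Input x=-5, y=3: -54 from eval_a versus -53 from eval_b.
verdict: not equivalent; witness: x=-5, y=3


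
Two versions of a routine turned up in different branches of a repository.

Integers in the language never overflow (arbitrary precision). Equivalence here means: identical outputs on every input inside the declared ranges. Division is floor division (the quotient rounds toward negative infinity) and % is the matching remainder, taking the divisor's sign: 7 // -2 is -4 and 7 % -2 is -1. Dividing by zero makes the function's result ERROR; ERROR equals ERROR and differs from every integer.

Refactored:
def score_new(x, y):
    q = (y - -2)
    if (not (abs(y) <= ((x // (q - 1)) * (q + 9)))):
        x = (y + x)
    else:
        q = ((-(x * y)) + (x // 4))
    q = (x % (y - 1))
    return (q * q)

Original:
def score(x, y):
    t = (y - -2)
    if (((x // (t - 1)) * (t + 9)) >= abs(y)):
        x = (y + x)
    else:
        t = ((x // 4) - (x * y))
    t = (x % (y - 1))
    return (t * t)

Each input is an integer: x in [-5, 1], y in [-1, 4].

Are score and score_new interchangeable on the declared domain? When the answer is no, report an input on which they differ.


Not equivalent: x=-5, y=3 separates them (1 vs 0).
score: t becomes 5; next (((x // (t - 1)) * (t + 9)) >= abs(y)) evaluates to false; next t becomes 13; next t becomes 1; next final value 1
score_new: q becomes 5; next (not (abs(y) <= ((x // (q - 1)) * (q + 9)))) evaluates to true; next x becomes -2; next q becomes 0; next final value 0
verdict: not equivalent; witness: x=-5, y=3


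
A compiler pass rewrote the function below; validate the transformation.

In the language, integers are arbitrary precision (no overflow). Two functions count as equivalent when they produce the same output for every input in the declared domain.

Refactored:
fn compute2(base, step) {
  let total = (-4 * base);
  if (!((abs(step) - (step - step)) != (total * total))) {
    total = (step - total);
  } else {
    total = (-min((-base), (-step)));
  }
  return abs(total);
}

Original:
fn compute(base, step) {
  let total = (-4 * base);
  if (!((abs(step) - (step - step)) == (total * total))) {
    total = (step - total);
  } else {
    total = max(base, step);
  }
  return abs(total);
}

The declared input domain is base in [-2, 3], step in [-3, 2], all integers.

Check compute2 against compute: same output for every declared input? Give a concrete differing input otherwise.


Try base=-2, step=-3.
compute: total=8, then (!((abs(step) - (step - step)) == (total * total))) is true, then total=-11, then returns 11
compute2: total=8, then (!((abs(step) - (step - step)) != (total * total))) is false, then total=-2, then returns 2
11 against 2: the behavior changed.
verdict: not equivalent; witness: base=-2, step=-3


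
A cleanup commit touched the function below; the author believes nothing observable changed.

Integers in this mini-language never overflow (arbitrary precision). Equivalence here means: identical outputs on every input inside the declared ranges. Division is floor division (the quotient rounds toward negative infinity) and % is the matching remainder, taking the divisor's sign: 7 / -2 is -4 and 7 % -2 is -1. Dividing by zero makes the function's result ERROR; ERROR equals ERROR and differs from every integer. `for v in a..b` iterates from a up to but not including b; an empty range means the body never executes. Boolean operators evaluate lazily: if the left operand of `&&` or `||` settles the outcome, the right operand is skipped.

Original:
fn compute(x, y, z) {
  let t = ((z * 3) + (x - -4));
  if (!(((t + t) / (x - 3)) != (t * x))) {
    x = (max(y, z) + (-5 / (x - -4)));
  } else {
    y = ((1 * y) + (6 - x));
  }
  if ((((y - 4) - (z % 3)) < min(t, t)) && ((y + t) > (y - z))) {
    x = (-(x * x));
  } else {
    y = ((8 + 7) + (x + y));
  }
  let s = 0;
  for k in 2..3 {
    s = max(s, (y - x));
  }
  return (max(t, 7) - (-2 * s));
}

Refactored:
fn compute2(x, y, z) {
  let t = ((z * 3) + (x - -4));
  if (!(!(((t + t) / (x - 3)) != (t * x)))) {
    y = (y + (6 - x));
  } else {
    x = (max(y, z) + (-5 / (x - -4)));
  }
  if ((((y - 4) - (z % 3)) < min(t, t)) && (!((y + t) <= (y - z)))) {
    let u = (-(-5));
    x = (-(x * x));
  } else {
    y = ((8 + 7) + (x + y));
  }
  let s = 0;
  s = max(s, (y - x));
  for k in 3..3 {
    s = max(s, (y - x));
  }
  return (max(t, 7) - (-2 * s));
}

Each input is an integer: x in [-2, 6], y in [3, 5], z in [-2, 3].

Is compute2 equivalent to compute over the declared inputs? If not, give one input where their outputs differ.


Comparing the listings, the differences include: loop structure differs, plus min/max/abs usage differs, plus local variable names differ, plus statement counts differ, plus boolean connective usage differs, plus comparison usage differs, plus arithmetic usage differs, plus constant usage differs.
As a probe, take x=-1, y=5, z=-1: compute runs t becomes 0; next (!(((t + t) / (x - 3)) != (t * x))) evaluates to true; next x becomes 3; next ((((y - 4) - (z % 3)) < min(t, t)) && ((y + t) > (y - z))) evaluates to false; next y becomes 23; next s becomes 0; next at k=2:; next s becomes 20; next final value 47; compute2 runs t becomes 0; next (!(!(((t + t) / (x - 3)) != (t * x)))) evaluates to false; next x becomes 3; next ((((y - 4) - (z % 3)) < min(t, t)) && (!((y + t) <= (y - z)))) evaluates to false; next y becomes 23; next s becomes 0; next s becomes 20; next k never enters its loop body; next final value 47; both end at 47.
Across all 162 domain points the two functions coincide.
verdict: equivalent


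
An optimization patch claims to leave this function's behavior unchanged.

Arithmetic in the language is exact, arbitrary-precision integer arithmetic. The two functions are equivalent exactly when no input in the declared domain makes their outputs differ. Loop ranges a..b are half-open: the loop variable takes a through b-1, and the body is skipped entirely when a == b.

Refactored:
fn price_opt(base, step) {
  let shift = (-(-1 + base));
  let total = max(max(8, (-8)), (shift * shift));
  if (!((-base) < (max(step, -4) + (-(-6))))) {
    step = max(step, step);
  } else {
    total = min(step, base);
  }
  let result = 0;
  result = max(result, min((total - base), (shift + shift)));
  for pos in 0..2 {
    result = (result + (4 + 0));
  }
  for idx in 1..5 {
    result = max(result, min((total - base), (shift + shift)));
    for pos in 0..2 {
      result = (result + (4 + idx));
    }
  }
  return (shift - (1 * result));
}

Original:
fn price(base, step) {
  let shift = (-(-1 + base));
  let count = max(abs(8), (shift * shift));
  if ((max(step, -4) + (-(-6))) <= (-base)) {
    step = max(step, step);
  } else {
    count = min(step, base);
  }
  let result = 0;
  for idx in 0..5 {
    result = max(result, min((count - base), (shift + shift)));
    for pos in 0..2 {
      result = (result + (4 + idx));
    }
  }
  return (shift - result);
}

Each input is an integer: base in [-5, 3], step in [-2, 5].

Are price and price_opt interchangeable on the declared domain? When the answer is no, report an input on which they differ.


Changes here: statement counts differ, plus comparison usage differs, plus local variable names differ, plus min/max/abs usage differs, plus boolean connective usage differs, plus arithmetic usage differs, plus constant usage differs, plus loop structure differs; the full 72-point sweep finds no disagreement.
verdict: equivalent


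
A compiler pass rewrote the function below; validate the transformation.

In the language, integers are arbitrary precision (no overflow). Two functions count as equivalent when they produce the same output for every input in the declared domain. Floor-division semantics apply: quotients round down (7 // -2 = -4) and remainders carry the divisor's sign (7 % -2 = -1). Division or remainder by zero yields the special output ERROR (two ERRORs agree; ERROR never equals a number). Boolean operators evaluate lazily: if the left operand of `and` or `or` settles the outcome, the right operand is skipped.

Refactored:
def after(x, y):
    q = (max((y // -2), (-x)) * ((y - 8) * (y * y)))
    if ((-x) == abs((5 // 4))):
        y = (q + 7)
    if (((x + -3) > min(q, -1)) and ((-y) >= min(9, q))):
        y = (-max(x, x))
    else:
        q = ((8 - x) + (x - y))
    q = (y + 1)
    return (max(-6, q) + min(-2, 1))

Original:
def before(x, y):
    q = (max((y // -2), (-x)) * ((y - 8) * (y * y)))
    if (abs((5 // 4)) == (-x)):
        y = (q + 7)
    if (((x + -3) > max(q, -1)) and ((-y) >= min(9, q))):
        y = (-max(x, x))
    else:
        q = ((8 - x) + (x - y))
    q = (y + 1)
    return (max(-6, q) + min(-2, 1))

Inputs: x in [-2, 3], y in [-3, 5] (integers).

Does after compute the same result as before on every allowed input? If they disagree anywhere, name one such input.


The rewrite breaks on x=-2, y=-3, where the results are -4 and 1.
before: q = -198; (abs((5 // 4)) == (-x)) -> false; (((x + -3) > max(q, -1)) and ((-y) >= min(9, q))) -> false; q = 11; q = -2; return -4
after: q = -198; ((-x) == abs((5 // 4))) -> false; (((x + -3) > min(q, -1)) and ((-y) >= min(9, q))) -> true; y = 2; q = 3; return 1
verdict: not equivalent; witness: x=-2, y=-3


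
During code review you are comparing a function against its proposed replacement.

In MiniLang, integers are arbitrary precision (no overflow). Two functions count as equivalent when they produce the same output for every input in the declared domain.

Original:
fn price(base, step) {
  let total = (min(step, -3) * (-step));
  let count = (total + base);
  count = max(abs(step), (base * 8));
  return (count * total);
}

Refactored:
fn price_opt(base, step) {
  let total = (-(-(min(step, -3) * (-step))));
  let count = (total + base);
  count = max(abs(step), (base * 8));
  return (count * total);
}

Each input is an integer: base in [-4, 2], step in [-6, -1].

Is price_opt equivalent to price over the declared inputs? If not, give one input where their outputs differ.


Equivalent — the differences include same computation, different form, yet no declared input distinguishes the two.
Tracing base=-2, step=-2: price: total := -6 | count := -8 | count := 2 | result -12 | price_opt: total := -6 | count := -8 | count := 2 | result -12 — matching result -12.
An exhaustive pass over the 42 declared inputs shows identical outputs.
verdict: equivalent


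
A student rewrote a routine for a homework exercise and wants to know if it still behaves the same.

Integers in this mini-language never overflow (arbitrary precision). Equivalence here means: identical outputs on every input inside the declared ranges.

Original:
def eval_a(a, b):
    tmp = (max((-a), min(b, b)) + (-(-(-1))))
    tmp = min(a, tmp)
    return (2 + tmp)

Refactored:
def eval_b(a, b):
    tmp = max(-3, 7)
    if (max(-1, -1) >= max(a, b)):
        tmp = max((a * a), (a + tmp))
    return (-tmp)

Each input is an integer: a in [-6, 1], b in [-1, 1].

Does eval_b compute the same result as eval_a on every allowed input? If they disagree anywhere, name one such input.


Take a=-6, b=-1.
eval_a: tmp becomes 5; next tmp becomes -6; next final value -4
eval_b: tmp becomes 7; next (max(-1, -1) >= max(a, b)) evaluates to true; next tmp becomes 36; next final value -36
-4 vs -36 — the two versions disagree here.
verdict: not equivalent; witness: a=-6, b=-1


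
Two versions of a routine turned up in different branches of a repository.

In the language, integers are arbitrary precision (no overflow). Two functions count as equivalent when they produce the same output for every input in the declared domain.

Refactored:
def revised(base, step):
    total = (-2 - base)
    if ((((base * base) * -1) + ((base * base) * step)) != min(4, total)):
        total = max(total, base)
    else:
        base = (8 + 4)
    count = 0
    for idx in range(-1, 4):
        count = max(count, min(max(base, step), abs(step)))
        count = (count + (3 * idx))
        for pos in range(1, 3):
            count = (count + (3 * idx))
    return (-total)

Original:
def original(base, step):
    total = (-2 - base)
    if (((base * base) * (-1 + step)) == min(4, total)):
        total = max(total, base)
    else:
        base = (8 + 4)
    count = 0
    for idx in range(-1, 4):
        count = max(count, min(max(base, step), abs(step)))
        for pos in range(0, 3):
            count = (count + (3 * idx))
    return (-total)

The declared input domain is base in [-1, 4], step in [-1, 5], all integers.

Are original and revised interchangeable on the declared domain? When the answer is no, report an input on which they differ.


There is a counterexample at base=0, step=-1: 2 on one side, 0 on the other.
original: total becomes -2; next (((base * base) * (-1 + step)) == min(4, total)) evaluates to false; next base becomes 12; next count becomes 0; next at idx=-1:; next count becomes 1; next at pos=0:; next count becomes -2; next at pos=1:; next count becomes -5; next at pos=2:; next count becomes -8; next at idx=0:; next count becomes 1; next at pos=0:; next count becomes 1; next at pos=1:; next count becomes 1; next at pos=2:; next count becomes 1; next at idx=1:; next count becomes 1; next at pos=0:; next count becomes 4; next at pos=1:; next count becomes 7; next at pos=2:; next count becomes 10; next at idx=2:; next count becomes 10; next at pos=0:; next count becomes 16; next at pos=1:; next count becomes 22; next at pos=2:; next count becomes 28; next at idx=3:; next count becomes 28; next at pos=0:; next count becomes 37; next at pos=1:; next count becomes 46; next at pos=2:; next count becomes 55; next final value 2
revised: total becomes -2; next ((((base * base) * -1) + ((base * base) * step)) != min(4, total)) evaluates to true; next total becomes 0; next count becomes 0; next at idx=-1:; next count becomes 0; next count becomes -3; next at pos=1:; next count becomes -6; next at pos=2:; next count becomes -9; next at idx=0:; next count becomes 0; next count becomes 0; next at pos=1:; next count becomes 0; next at pos=2:; next count becomes 0; next at idx=1:; next count becomes 0; next count becomes 3; next at pos=1:; next count becomes 6; next at pos=2:; next count becomes 9; next at idx=2:; next count becomes 9; next count becomes 15; next at pos=1:; next count becomes 21; next at pos=2:; next count becomes 27; next at idx=3:; next count becomes 27; next count becomes 36; next at pos=1:; next count becomes 45; next at pos=2:; next count becomes 54; next final value 0
verdict: not equivalent; witness: base=0, step=-1


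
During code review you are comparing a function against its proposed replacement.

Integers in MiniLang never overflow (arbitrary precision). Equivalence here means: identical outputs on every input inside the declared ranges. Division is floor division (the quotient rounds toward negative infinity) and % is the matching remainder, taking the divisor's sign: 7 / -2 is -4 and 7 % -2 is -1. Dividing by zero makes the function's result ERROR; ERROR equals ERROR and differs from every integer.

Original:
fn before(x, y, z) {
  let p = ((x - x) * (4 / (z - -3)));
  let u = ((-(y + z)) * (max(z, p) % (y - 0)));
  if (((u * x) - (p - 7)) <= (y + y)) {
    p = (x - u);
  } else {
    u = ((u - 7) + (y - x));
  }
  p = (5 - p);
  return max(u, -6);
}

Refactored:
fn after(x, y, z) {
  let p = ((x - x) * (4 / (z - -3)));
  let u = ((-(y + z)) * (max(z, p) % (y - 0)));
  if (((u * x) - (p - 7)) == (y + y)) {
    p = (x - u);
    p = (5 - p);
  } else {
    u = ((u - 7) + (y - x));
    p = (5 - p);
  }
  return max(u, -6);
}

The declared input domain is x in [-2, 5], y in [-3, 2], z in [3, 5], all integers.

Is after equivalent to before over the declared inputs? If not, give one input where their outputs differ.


x=1, y=2, z=3 yields -5 from before but -6 from after.
verdict: not equivalent; witness: x=1, y=2, z=3


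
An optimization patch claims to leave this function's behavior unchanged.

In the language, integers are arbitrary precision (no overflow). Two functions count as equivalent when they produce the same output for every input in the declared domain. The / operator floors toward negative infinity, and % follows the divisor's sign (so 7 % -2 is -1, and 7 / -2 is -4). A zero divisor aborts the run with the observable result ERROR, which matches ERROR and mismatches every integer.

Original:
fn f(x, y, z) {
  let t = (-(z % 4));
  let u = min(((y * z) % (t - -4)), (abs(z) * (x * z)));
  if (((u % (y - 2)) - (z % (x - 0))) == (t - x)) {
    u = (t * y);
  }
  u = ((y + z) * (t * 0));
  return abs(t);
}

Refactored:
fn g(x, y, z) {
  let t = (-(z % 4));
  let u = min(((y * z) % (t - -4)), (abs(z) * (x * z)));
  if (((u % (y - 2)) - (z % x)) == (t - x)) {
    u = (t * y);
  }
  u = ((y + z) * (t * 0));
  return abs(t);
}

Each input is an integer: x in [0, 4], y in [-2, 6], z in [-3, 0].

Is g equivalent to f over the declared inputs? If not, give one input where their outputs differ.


The two are interchangeable: arithmetic usage differs; constant usage differs, and every declared input agrees.
Spot check at x=1, y=-2, z=-2 — f: t := -2 | u := -4 | (((u % (y - 2)) - (z % (x - 0))) == (t - x)): false | u := 0 | result 2. g: t := -2 | u := -4 | (((u % (y - 2)) - (z % x)) == (t - x)): false | u := 0 | result 2. Both give 2.
Across all 180 domain points the two functions coincide.
verdict: equivalent


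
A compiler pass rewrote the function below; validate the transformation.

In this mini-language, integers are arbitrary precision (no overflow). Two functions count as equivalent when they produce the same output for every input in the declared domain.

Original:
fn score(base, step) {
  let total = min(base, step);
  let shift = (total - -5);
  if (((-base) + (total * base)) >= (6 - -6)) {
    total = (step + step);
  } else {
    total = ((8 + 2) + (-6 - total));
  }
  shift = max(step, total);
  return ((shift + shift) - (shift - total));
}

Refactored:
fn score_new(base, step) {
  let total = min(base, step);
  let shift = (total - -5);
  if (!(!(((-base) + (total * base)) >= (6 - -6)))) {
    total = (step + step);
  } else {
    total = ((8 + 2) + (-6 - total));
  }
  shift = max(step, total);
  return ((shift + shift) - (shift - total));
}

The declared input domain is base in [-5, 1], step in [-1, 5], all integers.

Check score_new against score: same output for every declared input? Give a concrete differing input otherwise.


Equivalent — the differences include boolean connective usage differs, yet no declared input distinguishes the two.
As a probe, take base=0, step=1: score runs total = 0; shift = 5; (((-base) + (total * base)) >= (6 - -6)) -> false; total = 4; shift = 4; return 8; score_new runs total = 0; shift = 5; (!(!(((-base) + (total * base)) >= (6 - -6)))) -> false; total = 4; shift = 4; return 8; both end at 8.
Across all 49 domain points the two functions coincide.
verdict: equivalent
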